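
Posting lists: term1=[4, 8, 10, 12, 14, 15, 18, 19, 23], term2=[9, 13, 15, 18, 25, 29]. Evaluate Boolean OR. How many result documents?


Boolean OR: find union of posting lists
term1 docs: [4, 8, 10, 12, 14, 15, 18, 19, 23]
term2 docs: [9, 13, 15, 18, 25, 29]
Union: [4, 8, 9, 10, 12, 13, 14, 15, 18, 19, 23, 25, 29]
|union| = 13

13


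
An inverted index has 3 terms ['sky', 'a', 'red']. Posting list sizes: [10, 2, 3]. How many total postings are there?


Summing posting list sizes:
'sky': 10 postings
'a': 2 postings
'red': 3 postings
Total = 10 + 2 + 3 = 15

15


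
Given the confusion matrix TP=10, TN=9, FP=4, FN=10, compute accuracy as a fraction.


Accuracy = (TP + TN) / (TP + TN + FP + FN)
TP + TN = 10 + 9 = 19
Total = 10 + 9 + 4 + 10 = 33
Accuracy = 19 / 33 = 19/33

19/33


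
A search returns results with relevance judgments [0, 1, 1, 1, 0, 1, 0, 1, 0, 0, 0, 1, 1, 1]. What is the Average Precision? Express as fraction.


Computing P@k for each relevant position:
Position 1: not relevant
Position 2: relevant, P@2 = 1/2 = 1/2
Position 3: relevant, P@3 = 2/3 = 2/3
Position 4: relevant, P@4 = 3/4 = 3/4
Position 5: not relevant
Position 6: relevant, P@6 = 4/6 = 2/3
Position 7: not relevant
Position 8: relevant, P@8 = 5/8 = 5/8
Position 9: not relevant
Position 10: not relevant
Position 11: not relevant
Position 12: relevant, P@12 = 6/12 = 1/2
Position 13: relevant, P@13 = 7/13 = 7/13
Position 14: relevant, P@14 = 8/14 = 4/7
Sum of P@k = 1/2 + 2/3 + 3/4 + 2/3 + 5/8 + 1/2 + 7/13 + 4/7 = 10523/2184
AP = 10523/2184 / 8 = 10523/17472

10523/17472


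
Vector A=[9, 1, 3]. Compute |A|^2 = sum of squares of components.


|A|^2 = sum of squared components
A[0]^2 = 9^2 = 81
A[1]^2 = 1^2 = 1
A[2]^2 = 3^2 = 9
Sum = 81 + 1 + 9 = 91

91


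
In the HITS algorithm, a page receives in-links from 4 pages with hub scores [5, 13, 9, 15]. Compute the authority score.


Authority = sum of hub scores of in-linkers
In-link 1: hub score = 5
In-link 2: hub score = 13
In-link 3: hub score = 9
In-link 4: hub score = 15
Authority = 5 + 13 + 9 + 15 = 42

42


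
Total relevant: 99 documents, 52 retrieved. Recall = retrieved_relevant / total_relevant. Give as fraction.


Recall = retrieved_relevant / total_relevant
= 52 / 99
= 52 / (52 + 47)
= 52/99

52/99


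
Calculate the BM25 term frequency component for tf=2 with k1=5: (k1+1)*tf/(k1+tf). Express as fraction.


BM25 TF component = (k1+1)*tf / (k1+tf)
k1 = 5, tf = 2
Numerator = (5+1)*2 = 12
Denominator = 5 + 2 = 7
= 12/7 = 12/7

12/7


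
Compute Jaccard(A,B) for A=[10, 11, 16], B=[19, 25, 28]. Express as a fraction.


A intersect B = []
|A intersect B| = 0
A union B = [10, 11, 16, 19, 25, 28]
|A union B| = 6
Jaccard = 0/6 = 0

0


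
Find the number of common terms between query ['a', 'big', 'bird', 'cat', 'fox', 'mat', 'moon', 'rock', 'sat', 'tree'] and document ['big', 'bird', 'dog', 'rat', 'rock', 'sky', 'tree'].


Query terms: ['a', 'big', 'bird', 'cat', 'fox', 'mat', 'moon', 'rock', 'sat', 'tree']
Document terms: ['big', 'bird', 'dog', 'rat', 'rock', 'sky', 'tree']
Common terms: ['big', 'bird', 'rock', 'tree']
Overlap count = 4

4


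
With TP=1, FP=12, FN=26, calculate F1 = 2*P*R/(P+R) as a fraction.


F1 = 2 * P * R / (P + R)
P = TP/(TP+FP) = 1/13 = 1/13
R = TP/(TP+FN) = 1/27 = 1/27
2 * P * R = 2 * 1/13 * 1/27 = 2/351
P + R = 1/13 + 1/27 = 40/351
F1 = 2/351 / 40/351 = 1/20

1/20


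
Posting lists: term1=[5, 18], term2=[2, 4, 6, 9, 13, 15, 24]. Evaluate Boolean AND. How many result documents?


Boolean AND: find intersection of posting lists
term1 docs: [5, 18]
term2 docs: [2, 4, 6, 9, 13, 15, 24]
Intersection: []
|intersection| = 0

0


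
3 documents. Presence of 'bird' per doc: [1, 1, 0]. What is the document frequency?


Checking each document for 'bird':
Doc 1: present
Doc 2: present
Doc 3: absent
df = sum of presences = 1 + 1 + 0 = 2

2


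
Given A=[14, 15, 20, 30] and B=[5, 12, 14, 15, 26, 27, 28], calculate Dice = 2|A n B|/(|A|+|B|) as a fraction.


A intersect B = [14, 15]
|A intersect B| = 2
|A| = 4, |B| = 7
Dice = 2*2 / (4+7)
= 4 / 11 = 4/11

4/11


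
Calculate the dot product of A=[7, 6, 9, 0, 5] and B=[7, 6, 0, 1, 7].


Dot product = sum of element-wise products
A[0]*B[0] = 7*7 = 49
A[1]*B[1] = 6*6 = 36
A[2]*B[2] = 9*0 = 0
A[3]*B[3] = 0*1 = 0
A[4]*B[4] = 5*7 = 35
Sum = 49 + 36 + 0 + 0 + 35 = 120

120


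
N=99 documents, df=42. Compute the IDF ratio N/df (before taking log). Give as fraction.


IDF ratio = N / df
= 99 / 42
= 33/14

33/14


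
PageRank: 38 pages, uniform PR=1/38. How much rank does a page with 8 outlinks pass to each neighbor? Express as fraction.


Initial PR = 1/38 = 1/38
Outlinks = 8
Contribution per link = PR / outlinks
= 1/38 / 8
= 1/304

1/304


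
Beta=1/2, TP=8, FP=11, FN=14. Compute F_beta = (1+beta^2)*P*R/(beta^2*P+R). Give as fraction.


P = TP/(TP+FP) = 8/19 = 8/19
R = TP/(TP+FN) = 8/22 = 4/11
beta^2 = 1/2^2 = 1/4
(1 + beta^2) = 5/4
Numerator = (1+beta^2)*P*R = 40/209
Denominator = beta^2*P + R = 2/19 + 4/11 = 98/209
F_beta = 20/49

20/49


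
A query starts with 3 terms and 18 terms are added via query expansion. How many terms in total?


Original terms: 3
Expansion terms: 18
Total = 3 + 18 = 21

21


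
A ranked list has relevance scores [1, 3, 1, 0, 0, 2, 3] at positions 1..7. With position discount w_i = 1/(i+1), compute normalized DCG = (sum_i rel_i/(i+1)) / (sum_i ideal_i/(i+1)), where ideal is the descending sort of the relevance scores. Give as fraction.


Position discount weights w_i = 1/(i+1) for i=1..7:
Weights = [1/2, 1/3, 1/4, 1/5, 1/6, 1/7, 1/8]
Actual relevance: [1, 3, 1, 0, 0, 2, 3]
DCG = 1/2 + 3/3 + 1/4 + 0/5 + 0/6 + 2/7 + 3/8 = 135/56
Ideal relevance (sorted desc): [3, 3, 2, 1, 1, 0, 0]
Ideal DCG = 3/2 + 3/3 + 2/4 + 1/5 + 1/6 + 0/7 + 0/8 = 101/30
nDCG = DCG / ideal_DCG = 135/56 / 101/30 = 2025/2828

2025/2828


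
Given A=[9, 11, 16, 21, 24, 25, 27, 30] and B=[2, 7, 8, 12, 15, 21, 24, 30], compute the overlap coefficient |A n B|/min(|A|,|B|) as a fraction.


A intersect B = [21, 24, 30]
|A intersect B| = 3
min(|A|, |B|) = min(8, 8) = 8
Overlap = 3 / 8 = 3/8

3/8


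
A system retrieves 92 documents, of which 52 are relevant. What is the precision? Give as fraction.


Precision = relevant_retrieved / total_retrieved
= 52 / 92
= 52 / (52 + 40)
= 13/23

13/23


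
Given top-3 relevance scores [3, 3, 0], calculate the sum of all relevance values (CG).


Cumulative Gain = sum of relevance scores
Position 1: rel=3, running sum=3
Position 2: rel=3, running sum=6
Position 3: rel=0, running sum=6
CG = 6

6


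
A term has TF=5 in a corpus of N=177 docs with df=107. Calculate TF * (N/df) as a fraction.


TF * (N/df)
= 5 * (177/107)
= 5 * 177/107
= 885/107

885/107


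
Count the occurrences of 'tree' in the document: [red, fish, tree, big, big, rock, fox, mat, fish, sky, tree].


Document has 11 words
Scanning for 'tree':
Found at positions: [2, 10]
Count = 2

2


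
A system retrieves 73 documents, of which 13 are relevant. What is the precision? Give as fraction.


Precision = relevant_retrieved / total_retrieved
= 13 / 73
= 13 / (13 + 60)
= 13/73

13/73


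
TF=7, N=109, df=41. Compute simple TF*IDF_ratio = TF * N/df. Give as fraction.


TF * (N/df)
= 7 * (109/41)
= 7 * 109/41
= 763/41

763/41


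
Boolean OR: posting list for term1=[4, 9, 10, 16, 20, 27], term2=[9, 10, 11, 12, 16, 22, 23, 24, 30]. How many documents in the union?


Boolean OR: find union of posting lists
term1 docs: [4, 9, 10, 16, 20, 27]
term2 docs: [9, 10, 11, 12, 16, 22, 23, 24, 30]
Union: [4, 9, 10, 11, 12, 16, 20, 22, 23, 24, 27, 30]
|union| = 12

12


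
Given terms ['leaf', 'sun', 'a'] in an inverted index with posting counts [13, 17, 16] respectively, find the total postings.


Summing posting list sizes:
'leaf': 13 postings
'sun': 17 postings
'a': 16 postings
Total = 13 + 17 + 16 = 46

46


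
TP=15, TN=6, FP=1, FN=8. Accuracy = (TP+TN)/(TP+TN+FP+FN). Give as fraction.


Accuracy = (TP + TN) / (TP + TN + FP + FN)
TP + TN = 15 + 6 = 21
Total = 15 + 6 + 1 + 8 = 30
Accuracy = 21 / 30 = 7/10

7/10


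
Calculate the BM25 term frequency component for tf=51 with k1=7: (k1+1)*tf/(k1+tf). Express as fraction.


BM25 TF component = (k1+1)*tf / (k1+tf)
k1 = 7, tf = 51
Numerator = (7+1)*51 = 408
Denominator = 7 + 51 = 58
= 408/58 = 204/29

204/29


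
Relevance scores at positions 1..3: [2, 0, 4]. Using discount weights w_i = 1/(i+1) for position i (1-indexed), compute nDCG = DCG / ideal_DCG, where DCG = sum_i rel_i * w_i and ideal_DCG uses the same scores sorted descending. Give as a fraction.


Position discount weights w_i = 1/(i+1) for i=1..3:
Weights = [1/2, 1/3, 1/4]
Actual relevance: [2, 0, 4]
DCG = 2/2 + 0/3 + 4/4 = 2
Ideal relevance (sorted desc): [4, 2, 0]
Ideal DCG = 4/2 + 2/3 + 0/4 = 8/3
nDCG = DCG / ideal_DCG = 2 / 8/3 = 3/4

3/4


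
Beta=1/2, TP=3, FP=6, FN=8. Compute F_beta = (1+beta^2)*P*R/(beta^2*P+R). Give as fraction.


P = TP/(TP+FP) = 3/9 = 1/3
R = TP/(TP+FN) = 3/11 = 3/11
beta^2 = 1/2^2 = 1/4
(1 + beta^2) = 5/4
Numerator = (1+beta^2)*P*R = 5/44
Denominator = beta^2*P + R = 1/12 + 3/11 = 47/132
F_beta = 15/47

15/47


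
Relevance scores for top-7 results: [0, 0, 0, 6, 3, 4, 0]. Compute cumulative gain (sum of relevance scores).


Cumulative Gain = sum of relevance scores
Position 1: rel=0, running sum=0
Position 2: rel=0, running sum=0
Position 3: rel=0, running sum=0
Position 4: rel=6, running sum=6
Position 5: rel=3, running sum=9
Position 6: rel=4, running sum=13
Position 7: rel=0, running sum=13
CG = 13

13


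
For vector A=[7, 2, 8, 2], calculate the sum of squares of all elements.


|A|^2 = sum of squared components
A[0]^2 = 7^2 = 49
A[1]^2 = 2^2 = 4
A[2]^2 = 8^2 = 64
A[3]^2 = 2^2 = 4
Sum = 49 + 4 + 64 + 4 = 121

121


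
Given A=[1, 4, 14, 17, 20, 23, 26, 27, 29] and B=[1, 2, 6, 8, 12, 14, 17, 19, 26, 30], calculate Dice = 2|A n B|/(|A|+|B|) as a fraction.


A intersect B = [1, 14, 17, 26]
|A intersect B| = 4
|A| = 9, |B| = 10
Dice = 2*4 / (9+10)
= 8 / 19 = 8/19

8/19


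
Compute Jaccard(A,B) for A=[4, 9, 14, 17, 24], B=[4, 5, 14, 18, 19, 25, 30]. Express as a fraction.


A intersect B = [4, 14]
|A intersect B| = 2
A union B = [4, 5, 9, 14, 17, 18, 19, 24, 25, 30]
|A union B| = 10
Jaccard = 2/10 = 1/5

1/5


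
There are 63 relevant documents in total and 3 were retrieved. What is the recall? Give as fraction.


Recall = retrieved_relevant / total_relevant
= 3 / 63
= 3 / (3 + 60)
= 1/21

1/21


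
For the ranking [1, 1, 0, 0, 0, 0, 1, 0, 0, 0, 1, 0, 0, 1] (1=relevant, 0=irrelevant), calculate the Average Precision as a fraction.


Computing P@k for each relevant position:
Position 1: relevant, P@1 = 1/1 = 1
Position 2: relevant, P@2 = 2/2 = 1
Position 3: not relevant
Position 4: not relevant
Position 5: not relevant
Position 6: not relevant
Position 7: relevant, P@7 = 3/7 = 3/7
Position 8: not relevant
Position 9: not relevant
Position 10: not relevant
Position 11: relevant, P@11 = 4/11 = 4/11
Position 12: not relevant
Position 13: not relevant
Position 14: relevant, P@14 = 5/14 = 5/14
Sum of P@k = 1 + 1 + 3/7 + 4/11 + 5/14 = 485/154
AP = 485/154 / 5 = 97/154

97/154


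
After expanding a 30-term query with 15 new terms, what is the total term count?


Original terms: 30
Expansion terms: 15
Total = 30 + 15 = 45

45


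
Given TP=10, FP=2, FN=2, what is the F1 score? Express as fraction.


F1 = 2 * P * R / (P + R)
P = TP/(TP+FP) = 10/12 = 5/6
R = TP/(TP+FN) = 10/12 = 5/6
2 * P * R = 2 * 5/6 * 5/6 = 25/18
P + R = 5/6 + 5/6 = 5/3
F1 = 25/18 / 5/3 = 5/6

5/6


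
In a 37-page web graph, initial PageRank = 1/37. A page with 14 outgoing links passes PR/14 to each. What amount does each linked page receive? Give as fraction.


Initial PR = 1/37 = 1/37
Outlinks = 14
Contribution per link = PR / outlinks
= 1/37 / 14
= 1/518

1/518


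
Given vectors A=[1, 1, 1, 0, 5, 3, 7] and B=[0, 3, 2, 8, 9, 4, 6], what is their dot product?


Dot product = sum of element-wise products
A[0]*B[0] = 1*0 = 0
A[1]*B[1] = 1*3 = 3
A[2]*B[2] = 1*2 = 2
A[3]*B[3] = 0*8 = 0
A[4]*B[4] = 5*9 = 45
A[5]*B[5] = 3*4 = 12
A[6]*B[6] = 7*6 = 42
Sum = 0 + 3 + 2 + 0 + 45 + 12 + 42 = 104

104


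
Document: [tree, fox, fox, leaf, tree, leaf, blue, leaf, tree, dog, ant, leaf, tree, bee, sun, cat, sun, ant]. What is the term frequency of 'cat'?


Document has 18 words
Scanning for 'cat':
Found at positions: [15]
Count = 1

1


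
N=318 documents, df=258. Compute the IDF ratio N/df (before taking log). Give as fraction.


IDF ratio = N / df
= 318 / 258
= 53/43

53/43


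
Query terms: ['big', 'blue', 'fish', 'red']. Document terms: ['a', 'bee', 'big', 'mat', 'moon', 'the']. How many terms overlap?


Query terms: ['big', 'blue', 'fish', 'red']
Document terms: ['a', 'bee', 'big', 'mat', 'moon', 'the']
Common terms: ['big']
Overlap count = 1

1


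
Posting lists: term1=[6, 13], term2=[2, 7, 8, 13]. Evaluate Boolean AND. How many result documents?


Boolean AND: find intersection of posting lists
term1 docs: [6, 13]
term2 docs: [2, 7, 8, 13]
Intersection: [13]
|intersection| = 1

1


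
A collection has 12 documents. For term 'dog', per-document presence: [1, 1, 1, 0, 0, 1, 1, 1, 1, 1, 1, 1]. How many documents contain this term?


Checking each document for 'dog':
Doc 1: present
Doc 2: present
Doc 3: present
Doc 4: absent
Doc 5: absent
Doc 6: present
Doc 7: present
Doc 8: present
Doc 9: present
Doc 10: present
Doc 11: present
Doc 12: present
df = sum of presences = 1 + 1 + 1 + 0 + 0 + 1 + 1 + 1 + 1 + 1 + 1 + 1 = 10

10


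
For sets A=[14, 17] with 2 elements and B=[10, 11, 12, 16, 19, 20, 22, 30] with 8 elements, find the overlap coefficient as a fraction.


A intersect B = []
|A intersect B| = 0
min(|A|, |B|) = min(2, 8) = 2
Overlap = 0 / 2 = 0

0


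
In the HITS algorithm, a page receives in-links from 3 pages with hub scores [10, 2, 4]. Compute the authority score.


Authority = sum of hub scores of in-linkers
In-link 1: hub score = 10
In-link 2: hub score = 2
In-link 3: hub score = 4
Authority = 10 + 2 + 4 = 16

16


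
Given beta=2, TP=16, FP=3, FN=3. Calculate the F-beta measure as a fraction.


P = TP/(TP+FP) = 16/19 = 16/19
R = TP/(TP+FN) = 16/19 = 16/19
beta^2 = 2^2 = 4
(1 + beta^2) = 5
Numerator = (1+beta^2)*P*R = 1280/361
Denominator = beta^2*P + R = 64/19 + 16/19 = 80/19
F_beta = 16/19

16/19


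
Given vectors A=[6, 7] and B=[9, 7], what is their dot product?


Dot product = sum of element-wise products
A[0]*B[0] = 6*9 = 54
A[1]*B[1] = 7*7 = 49
Sum = 54 + 49 = 103

103


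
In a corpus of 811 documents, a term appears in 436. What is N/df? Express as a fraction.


IDF ratio = N / df
= 811 / 436
= 811/436

811/436


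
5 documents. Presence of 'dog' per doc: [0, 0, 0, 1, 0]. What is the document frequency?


Checking each document for 'dog':
Doc 1: absent
Doc 2: absent
Doc 3: absent
Doc 4: present
Doc 5: absent
df = sum of presences = 0 + 0 + 0 + 1 + 0 = 1

1


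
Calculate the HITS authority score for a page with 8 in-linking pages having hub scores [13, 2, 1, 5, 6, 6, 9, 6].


Authority = sum of hub scores of in-linkers
In-link 1: hub score = 13
In-link 2: hub score = 2
In-link 3: hub score = 1
In-link 4: hub score = 5
In-link 5: hub score = 6
In-link 6: hub score = 6
In-link 7: hub score = 9
In-link 8: hub score = 6
Authority = 13 + 2 + 1 + 5 + 6 + 6 + 9 + 6 = 48

48


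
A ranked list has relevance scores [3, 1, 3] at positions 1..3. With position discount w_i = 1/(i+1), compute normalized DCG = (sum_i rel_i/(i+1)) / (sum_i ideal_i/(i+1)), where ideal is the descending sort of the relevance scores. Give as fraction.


Position discount weights w_i = 1/(i+1) for i=1..3:
Weights = [1/2, 1/3, 1/4]
Actual relevance: [3, 1, 3]
DCG = 3/2 + 1/3 + 3/4 = 31/12
Ideal relevance (sorted desc): [3, 3, 1]
Ideal DCG = 3/2 + 3/3 + 1/4 = 11/4
nDCG = DCG / ideal_DCG = 31/12 / 11/4 = 31/33

31/33


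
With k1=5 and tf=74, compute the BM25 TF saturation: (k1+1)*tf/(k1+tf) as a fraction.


BM25 TF component = (k1+1)*tf / (k1+tf)
k1 = 5, tf = 74
Numerator = (5+1)*74 = 444
Denominator = 5 + 74 = 79
= 444/79 = 444/79

444/79


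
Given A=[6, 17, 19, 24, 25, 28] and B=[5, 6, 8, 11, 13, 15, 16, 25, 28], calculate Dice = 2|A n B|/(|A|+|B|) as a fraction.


A intersect B = [6, 25, 28]
|A intersect B| = 3
|A| = 6, |B| = 9
Dice = 2*3 / (6+9)
= 6 / 15 = 2/5

2/5


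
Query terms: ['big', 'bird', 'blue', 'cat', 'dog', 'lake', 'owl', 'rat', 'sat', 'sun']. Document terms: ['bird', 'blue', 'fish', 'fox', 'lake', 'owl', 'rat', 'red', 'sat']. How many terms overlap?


Query terms: ['big', 'bird', 'blue', 'cat', 'dog', 'lake', 'owl', 'rat', 'sat', 'sun']
Document terms: ['bird', 'blue', 'fish', 'fox', 'lake', 'owl', 'rat', 'red', 'sat']
Common terms: ['bird', 'blue', 'lake', 'owl', 'rat', 'sat']
Overlap count = 6

6


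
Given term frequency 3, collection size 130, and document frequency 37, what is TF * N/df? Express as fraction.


TF * (N/df)
= 3 * (130/37)
= 3 * 130/37
= 390/37

390/37


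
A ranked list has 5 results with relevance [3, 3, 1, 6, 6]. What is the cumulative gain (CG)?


Cumulative Gain = sum of relevance scores
Position 1: rel=3, running sum=3
Position 2: rel=3, running sum=6
Position 3: rel=1, running sum=7
Position 4: rel=6, running sum=13
Position 5: rel=6, running sum=19
CG = 19

19


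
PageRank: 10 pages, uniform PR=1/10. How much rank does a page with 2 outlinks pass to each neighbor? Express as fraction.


Initial PR = 1/10 = 1/10
Outlinks = 2
Contribution per link = PR / outlinks
= 1/10 / 2
= 1/20

1/20


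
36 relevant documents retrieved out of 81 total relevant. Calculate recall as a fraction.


Recall = retrieved_relevant / total_relevant
= 36 / 81
= 36 / (36 + 45)
= 4/9

4/9


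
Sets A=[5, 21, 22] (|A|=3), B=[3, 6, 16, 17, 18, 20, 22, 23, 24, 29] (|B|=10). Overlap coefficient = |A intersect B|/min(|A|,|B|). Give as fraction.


A intersect B = [22]
|A intersect B| = 1
min(|A|, |B|) = min(3, 10) = 3
Overlap = 1 / 3 = 1/3

1/3


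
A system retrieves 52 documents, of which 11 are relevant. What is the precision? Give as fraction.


Precision = relevant_retrieved / total_retrieved
= 11 / 52
= 11 / (11 + 41)
= 11/52

11/52


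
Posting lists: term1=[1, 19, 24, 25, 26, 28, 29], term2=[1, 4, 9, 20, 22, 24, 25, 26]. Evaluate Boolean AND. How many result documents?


Boolean AND: find intersection of posting lists
term1 docs: [1, 19, 24, 25, 26, 28, 29]
term2 docs: [1, 4, 9, 20, 22, 24, 25, 26]
Intersection: [1, 24, 25, 26]
|intersection| = 4

4


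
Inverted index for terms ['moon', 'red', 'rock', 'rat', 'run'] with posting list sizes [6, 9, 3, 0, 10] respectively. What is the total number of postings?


Summing posting list sizes:
'moon': 6 postings
'red': 9 postings
'rock': 3 postings
'rat': 0 postings
'run': 10 postings
Total = 6 + 9 + 3 + 0 + 10 = 28

28


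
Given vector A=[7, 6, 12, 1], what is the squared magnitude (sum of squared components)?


|A|^2 = sum of squared components
A[0]^2 = 7^2 = 49
A[1]^2 = 6^2 = 36
A[2]^2 = 12^2 = 144
A[3]^2 = 1^2 = 1
Sum = 49 + 36 + 144 + 1 = 230

230


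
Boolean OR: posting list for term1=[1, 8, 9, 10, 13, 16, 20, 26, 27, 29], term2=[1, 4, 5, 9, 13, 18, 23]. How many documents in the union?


Boolean OR: find union of posting lists
term1 docs: [1, 8, 9, 10, 13, 16, 20, 26, 27, 29]
term2 docs: [1, 4, 5, 9, 13, 18, 23]
Union: [1, 4, 5, 8, 9, 10, 13, 16, 18, 20, 23, 26, 27, 29]
|union| = 14

14


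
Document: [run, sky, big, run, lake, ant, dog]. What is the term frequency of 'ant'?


Document has 7 words
Scanning for 'ant':
Found at positions: [5]
Count = 1

1


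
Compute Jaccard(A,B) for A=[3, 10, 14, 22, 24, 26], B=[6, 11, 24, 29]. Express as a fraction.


A intersect B = [24]
|A intersect B| = 1
A union B = [3, 6, 10, 11, 14, 22, 24, 26, 29]
|A union B| = 9
Jaccard = 1/9 = 1/9

1/9


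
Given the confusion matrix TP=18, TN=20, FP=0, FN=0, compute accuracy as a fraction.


Accuracy = (TP + TN) / (TP + TN + FP + FN)
TP + TN = 18 + 20 = 38
Total = 18 + 20 + 0 + 0 = 38
Accuracy = 38 / 38 = 1

1


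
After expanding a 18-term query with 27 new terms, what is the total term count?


Original terms: 18
Expansion terms: 27
Total = 18 + 27 = 45

45


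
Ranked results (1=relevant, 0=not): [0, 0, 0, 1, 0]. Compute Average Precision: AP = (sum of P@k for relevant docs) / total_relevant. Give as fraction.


Computing P@k for each relevant position:
Position 1: not relevant
Position 2: not relevant
Position 3: not relevant
Position 4: relevant, P@4 = 1/4 = 1/4
Position 5: not relevant
Sum of P@k = 1/4 = 1/4
AP = 1/4 / 1 = 1/4

1/4


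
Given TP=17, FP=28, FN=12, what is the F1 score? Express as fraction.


F1 = 2 * P * R / (P + R)
P = TP/(TP+FP) = 17/45 = 17/45
R = TP/(TP+FN) = 17/29 = 17/29
2 * P * R = 2 * 17/45 * 17/29 = 578/1305
P + R = 17/45 + 17/29 = 1258/1305
F1 = 578/1305 / 1258/1305 = 17/37

17/37


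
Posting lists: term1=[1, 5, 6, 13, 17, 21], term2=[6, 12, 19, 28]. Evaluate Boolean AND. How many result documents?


Boolean AND: find intersection of posting lists
term1 docs: [1, 5, 6, 13, 17, 21]
term2 docs: [6, 12, 19, 28]
Intersection: [6]
|intersection| = 1

1


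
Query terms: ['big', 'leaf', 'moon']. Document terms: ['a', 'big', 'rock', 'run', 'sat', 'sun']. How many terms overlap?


Query terms: ['big', 'leaf', 'moon']
Document terms: ['a', 'big', 'rock', 'run', 'sat', 'sun']
Common terms: ['big']
Overlap count = 1

1


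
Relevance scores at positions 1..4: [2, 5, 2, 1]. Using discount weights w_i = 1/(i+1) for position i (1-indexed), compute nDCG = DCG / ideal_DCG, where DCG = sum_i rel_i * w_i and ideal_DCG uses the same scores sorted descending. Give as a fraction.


Position discount weights w_i = 1/(i+1) for i=1..4:
Weights = [1/2, 1/3, 1/4, 1/5]
Actual relevance: [2, 5, 2, 1]
DCG = 2/2 + 5/3 + 2/4 + 1/5 = 101/30
Ideal relevance (sorted desc): [5, 2, 2, 1]
Ideal DCG = 5/2 + 2/3 + 2/4 + 1/5 = 58/15
nDCG = DCG / ideal_DCG = 101/30 / 58/15 = 101/116

101/116


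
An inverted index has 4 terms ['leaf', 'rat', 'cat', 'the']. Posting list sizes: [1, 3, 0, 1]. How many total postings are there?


Summing posting list sizes:
'leaf': 1 postings
'rat': 3 postings
'cat': 0 postings
'the': 1 postings
Total = 1 + 3 + 0 + 1 = 5

5


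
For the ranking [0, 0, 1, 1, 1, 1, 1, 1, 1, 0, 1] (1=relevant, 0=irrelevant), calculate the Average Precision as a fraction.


Computing P@k for each relevant position:
Position 1: not relevant
Position 2: not relevant
Position 3: relevant, P@3 = 1/3 = 1/3
Position 4: relevant, P@4 = 2/4 = 1/2
Position 5: relevant, P@5 = 3/5 = 3/5
Position 6: relevant, P@6 = 4/6 = 2/3
Position 7: relevant, P@7 = 5/7 = 5/7
Position 8: relevant, P@8 = 6/8 = 3/4
Position 9: relevant, P@9 = 7/9 = 7/9
Position 10: not relevant
Position 11: relevant, P@11 = 8/11 = 8/11
Sum of P@k = 1/3 + 1/2 + 3/5 + 2/3 + 5/7 + 3/4 + 7/9 + 8/11 = 70261/13860
AP = 70261/13860 / 8 = 70261/110880

70261/110880


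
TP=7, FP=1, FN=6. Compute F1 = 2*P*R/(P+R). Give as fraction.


F1 = 2 * P * R / (P + R)
P = TP/(TP+FP) = 7/8 = 7/8
R = TP/(TP+FN) = 7/13 = 7/13
2 * P * R = 2 * 7/8 * 7/13 = 49/52
P + R = 7/8 + 7/13 = 147/104
F1 = 49/52 / 147/104 = 2/3

2/3


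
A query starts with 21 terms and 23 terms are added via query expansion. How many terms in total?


Original terms: 21
Expansion terms: 23
Total = 21 + 23 = 44

44


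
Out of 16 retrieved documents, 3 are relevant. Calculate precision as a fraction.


Precision = relevant_retrieved / total_retrieved
= 3 / 16
= 3 / (3 + 13)
= 3/16

3/16


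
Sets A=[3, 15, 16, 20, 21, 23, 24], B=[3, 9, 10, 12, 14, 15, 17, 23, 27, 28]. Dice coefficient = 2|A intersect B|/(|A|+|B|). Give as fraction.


A intersect B = [3, 15, 23]
|A intersect B| = 3
|A| = 7, |B| = 10
Dice = 2*3 / (7+10)
= 6 / 17 = 6/17

6/17


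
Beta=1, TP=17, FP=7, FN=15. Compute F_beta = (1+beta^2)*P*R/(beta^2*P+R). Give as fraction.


P = TP/(TP+FP) = 17/24 = 17/24
R = TP/(TP+FN) = 17/32 = 17/32
beta^2 = 1^2 = 1
(1 + beta^2) = 2
Numerator = (1+beta^2)*P*R = 289/384
Denominator = beta^2*P + R = 17/24 + 17/32 = 119/96
F_beta = 17/28

17/28


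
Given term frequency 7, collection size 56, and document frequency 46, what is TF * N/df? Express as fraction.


TF * (N/df)
= 7 * (56/46)
= 7 * 28/23
= 196/23

196/23


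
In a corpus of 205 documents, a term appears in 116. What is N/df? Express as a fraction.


IDF ratio = N / df
= 205 / 116
= 205/116

205/116


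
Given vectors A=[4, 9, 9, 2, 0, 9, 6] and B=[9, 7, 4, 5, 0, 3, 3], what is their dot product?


Dot product = sum of element-wise products
A[0]*B[0] = 4*9 = 36
A[1]*B[1] = 9*7 = 63
A[2]*B[2] = 9*4 = 36
A[3]*B[3] = 2*5 = 10
A[4]*B[4] = 0*0 = 0
A[5]*B[5] = 9*3 = 27
A[6]*B[6] = 6*3 = 18
Sum = 36 + 63 + 36 + 10 + 0 + 27 + 18 = 190

190


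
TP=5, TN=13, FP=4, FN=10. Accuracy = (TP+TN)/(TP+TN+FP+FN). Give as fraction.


Accuracy = (TP + TN) / (TP + TN + FP + FN)
TP + TN = 5 + 13 = 18
Total = 5 + 13 + 4 + 10 = 32
Accuracy = 18 / 32 = 9/16

9/16


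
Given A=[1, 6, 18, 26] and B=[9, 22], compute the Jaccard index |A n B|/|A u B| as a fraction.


A intersect B = []
|A intersect B| = 0
A union B = [1, 6, 9, 18, 22, 26]
|A union B| = 6
Jaccard = 0/6 = 0

0


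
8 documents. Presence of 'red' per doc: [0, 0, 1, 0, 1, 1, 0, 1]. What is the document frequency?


Checking each document for 'red':
Doc 1: absent
Doc 2: absent
Doc 3: present
Doc 4: absent
Doc 5: present
Doc 6: present
Doc 7: absent
Doc 8: present
df = sum of presences = 0 + 0 + 1 + 0 + 1 + 1 + 0 + 1 = 4

4


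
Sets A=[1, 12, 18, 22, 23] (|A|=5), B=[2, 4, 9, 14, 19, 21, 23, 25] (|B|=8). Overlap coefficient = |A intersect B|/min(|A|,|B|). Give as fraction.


A intersect B = [23]
|A intersect B| = 1
min(|A|, |B|) = min(5, 8) = 5
Overlap = 1 / 5 = 1/5

1/5


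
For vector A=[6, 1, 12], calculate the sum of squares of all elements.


|A|^2 = sum of squared components
A[0]^2 = 6^2 = 36
A[1]^2 = 1^2 = 1
A[2]^2 = 12^2 = 144
Sum = 36 + 1 + 144 = 181

181


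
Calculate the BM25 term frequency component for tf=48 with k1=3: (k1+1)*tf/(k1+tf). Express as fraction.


BM25 TF component = (k1+1)*tf / (k1+tf)
k1 = 3, tf = 48
Numerator = (3+1)*48 = 192
Denominator = 3 + 48 = 51
= 192/51 = 64/17

64/17


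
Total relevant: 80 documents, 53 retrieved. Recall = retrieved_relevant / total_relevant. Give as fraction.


Recall = retrieved_relevant / total_relevant
= 53 / 80
= 53 / (53 + 27)
= 53/80

53/80


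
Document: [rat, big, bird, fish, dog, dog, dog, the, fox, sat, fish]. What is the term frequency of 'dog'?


Document has 11 words
Scanning for 'dog':
Found at positions: [4, 5, 6]
Count = 3

3


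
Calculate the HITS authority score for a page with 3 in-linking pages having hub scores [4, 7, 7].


Authority = sum of hub scores of in-linkers
In-link 1: hub score = 4
In-link 2: hub score = 7
In-link 3: hub score = 7
Authority = 4 + 7 + 7 = 18

18


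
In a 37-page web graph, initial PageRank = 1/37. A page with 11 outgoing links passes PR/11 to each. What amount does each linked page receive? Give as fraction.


Initial PR = 1/37 = 1/37
Outlinks = 11
Contribution per link = PR / outlinks
= 1/37 / 11
= 1/407

1/407


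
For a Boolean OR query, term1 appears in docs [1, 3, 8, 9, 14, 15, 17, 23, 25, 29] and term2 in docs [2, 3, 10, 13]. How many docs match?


Boolean OR: find union of posting lists
term1 docs: [1, 3, 8, 9, 14, 15, 17, 23, 25, 29]
term2 docs: [2, 3, 10, 13]
Union: [1, 2, 3, 8, 9, 10, 13, 14, 15, 17, 23, 25, 29]
|union| = 13

13


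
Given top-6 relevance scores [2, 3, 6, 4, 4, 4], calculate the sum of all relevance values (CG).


Cumulative Gain = sum of relevance scores
Position 1: rel=2, running sum=2
Position 2: rel=3, running sum=5
Position 3: rel=6, running sum=11
Position 4: rel=4, running sum=15
Position 5: rel=4, running sum=19
Position 6: rel=4, running sum=23
CG = 23

23


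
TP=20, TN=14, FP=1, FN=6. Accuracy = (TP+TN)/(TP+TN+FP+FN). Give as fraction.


Accuracy = (TP + TN) / (TP + TN + FP + FN)
TP + TN = 20 + 14 = 34
Total = 20 + 14 + 1 + 6 = 41
Accuracy = 34 / 41 = 34/41

34/41


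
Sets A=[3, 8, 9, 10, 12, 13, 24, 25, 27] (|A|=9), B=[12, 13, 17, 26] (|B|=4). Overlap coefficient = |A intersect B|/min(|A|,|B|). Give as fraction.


A intersect B = [12, 13]
|A intersect B| = 2
min(|A|, |B|) = min(9, 4) = 4
Overlap = 2 / 4 = 1/2

1/2


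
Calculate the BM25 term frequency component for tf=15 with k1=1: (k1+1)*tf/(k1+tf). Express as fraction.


BM25 TF component = (k1+1)*tf / (k1+tf)
k1 = 1, tf = 15
Numerator = (1+1)*15 = 30
Denominator = 1 + 15 = 16
= 30/16 = 15/8

15/8


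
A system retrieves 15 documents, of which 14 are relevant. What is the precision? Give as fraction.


Precision = relevant_retrieved / total_retrieved
= 14 / 15
= 14 / (14 + 1)
= 14/15

14/15


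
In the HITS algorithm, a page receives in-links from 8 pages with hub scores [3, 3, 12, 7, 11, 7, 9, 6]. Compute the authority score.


Authority = sum of hub scores of in-linkers
In-link 1: hub score = 3
In-link 2: hub score = 3
In-link 3: hub score = 12
In-link 4: hub score = 7
In-link 5: hub score = 11
In-link 6: hub score = 7
In-link 7: hub score = 9
In-link 8: hub score = 6
Authority = 3 + 3 + 12 + 7 + 11 + 7 + 9 + 6 = 58

58


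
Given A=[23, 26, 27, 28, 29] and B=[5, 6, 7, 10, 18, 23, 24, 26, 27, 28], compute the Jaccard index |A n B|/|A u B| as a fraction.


A intersect B = [23, 26, 27, 28]
|A intersect B| = 4
A union B = [5, 6, 7, 10, 18, 23, 24, 26, 27, 28, 29]
|A union B| = 11
Jaccard = 4/11 = 4/11

4/11


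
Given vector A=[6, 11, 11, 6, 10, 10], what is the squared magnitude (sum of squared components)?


|A|^2 = sum of squared components
A[0]^2 = 6^2 = 36
A[1]^2 = 11^2 = 121
A[2]^2 = 11^2 = 121
A[3]^2 = 6^2 = 36
A[4]^2 = 10^2 = 100
A[5]^2 = 10^2 = 100
Sum = 36 + 121 + 121 + 36 + 100 + 100 = 514

514


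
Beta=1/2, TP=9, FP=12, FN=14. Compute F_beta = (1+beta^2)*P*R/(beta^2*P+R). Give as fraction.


P = TP/(TP+FP) = 9/21 = 3/7
R = TP/(TP+FN) = 9/23 = 9/23
beta^2 = 1/2^2 = 1/4
(1 + beta^2) = 5/4
Numerator = (1+beta^2)*P*R = 135/644
Denominator = beta^2*P + R = 3/28 + 9/23 = 321/644
F_beta = 45/107

45/107


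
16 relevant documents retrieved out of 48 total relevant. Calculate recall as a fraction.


Recall = retrieved_relevant / total_relevant
= 16 / 48
= 16 / (16 + 32)
= 1/3

1/3


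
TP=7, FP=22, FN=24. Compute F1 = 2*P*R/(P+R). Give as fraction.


F1 = 2 * P * R / (P + R)
P = TP/(TP+FP) = 7/29 = 7/29
R = TP/(TP+FN) = 7/31 = 7/31
2 * P * R = 2 * 7/29 * 7/31 = 98/899
P + R = 7/29 + 7/31 = 420/899
F1 = 98/899 / 420/899 = 7/30

7/30


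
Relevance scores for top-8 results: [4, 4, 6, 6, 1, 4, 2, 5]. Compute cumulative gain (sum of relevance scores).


Cumulative Gain = sum of relevance scores
Position 1: rel=4, running sum=4
Position 2: rel=4, running sum=8
Position 3: rel=6, running sum=14
Position 4: rel=6, running sum=20
Position 5: rel=1, running sum=21
Position 6: rel=4, running sum=25
Position 7: rel=2, running sum=27
Position 8: rel=5, running sum=32
CG = 32

32


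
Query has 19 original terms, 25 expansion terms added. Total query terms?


Original terms: 19
Expansion terms: 25
Total = 19 + 25 = 44

44


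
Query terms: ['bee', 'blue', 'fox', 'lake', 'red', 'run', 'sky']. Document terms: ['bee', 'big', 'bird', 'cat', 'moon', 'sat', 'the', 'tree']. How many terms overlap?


Query terms: ['bee', 'blue', 'fox', 'lake', 'red', 'run', 'sky']
Document terms: ['bee', 'big', 'bird', 'cat', 'moon', 'sat', 'the', 'tree']
Common terms: ['bee']
Overlap count = 1

1


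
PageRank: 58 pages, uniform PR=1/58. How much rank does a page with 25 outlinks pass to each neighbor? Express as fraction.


Initial PR = 1/58 = 1/58
Outlinks = 25
Contribution per link = PR / outlinks
= 1/58 / 25
= 1/1450

1/1450


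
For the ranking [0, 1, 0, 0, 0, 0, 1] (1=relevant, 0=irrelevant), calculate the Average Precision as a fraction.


Computing P@k for each relevant position:
Position 1: not relevant
Position 2: relevant, P@2 = 1/2 = 1/2
Position 3: not relevant
Position 4: not relevant
Position 5: not relevant
Position 6: not relevant
Position 7: relevant, P@7 = 2/7 = 2/7
Sum of P@k = 1/2 + 2/7 = 11/14
AP = 11/14 / 2 = 11/28

11/28


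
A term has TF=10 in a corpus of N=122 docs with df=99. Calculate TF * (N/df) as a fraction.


TF * (N/df)
= 10 * (122/99)
= 10 * 122/99
= 1220/99

1220/99


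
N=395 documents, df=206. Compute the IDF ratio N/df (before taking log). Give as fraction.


IDF ratio = N / df
= 395 / 206
= 395/206

395/206


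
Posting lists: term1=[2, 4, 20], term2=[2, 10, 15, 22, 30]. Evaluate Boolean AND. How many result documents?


Boolean AND: find intersection of posting lists
term1 docs: [2, 4, 20]
term2 docs: [2, 10, 15, 22, 30]
Intersection: [2]
|intersection| = 1

1


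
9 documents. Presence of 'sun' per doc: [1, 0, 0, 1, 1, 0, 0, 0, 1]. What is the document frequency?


Checking each document for 'sun':
Doc 1: present
Doc 2: absent
Doc 3: absent
Doc 4: present
Doc 5: present
Doc 6: absent
Doc 7: absent
Doc 8: absent
Doc 9: present
df = sum of presences = 1 + 0 + 0 + 1 + 1 + 0 + 0 + 0 + 1 = 4

4


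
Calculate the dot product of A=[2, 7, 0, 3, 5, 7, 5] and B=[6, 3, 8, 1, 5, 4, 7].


Dot product = sum of element-wise products
A[0]*B[0] = 2*6 = 12
A[1]*B[1] = 7*3 = 21
A[2]*B[2] = 0*8 = 0
A[3]*B[3] = 3*1 = 3
A[4]*B[4] = 5*5 = 25
A[5]*B[5] = 7*4 = 28
A[6]*B[6] = 5*7 = 35
Sum = 12 + 21 + 0 + 3 + 25 + 28 + 35 = 124

124


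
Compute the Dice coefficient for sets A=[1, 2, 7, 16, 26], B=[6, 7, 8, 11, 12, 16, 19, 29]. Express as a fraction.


A intersect B = [7, 16]
|A intersect B| = 2
|A| = 5, |B| = 8
Dice = 2*2 / (5+8)
= 4 / 13 = 4/13

4/13


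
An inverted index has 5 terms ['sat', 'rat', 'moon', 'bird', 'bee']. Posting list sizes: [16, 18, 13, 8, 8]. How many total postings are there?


Summing posting list sizes:
'sat': 16 postings
'rat': 18 postings
'moon': 13 postings
'bird': 8 postings
'bee': 8 postings
Total = 16 + 18 + 13 + 8 + 8 = 63

63


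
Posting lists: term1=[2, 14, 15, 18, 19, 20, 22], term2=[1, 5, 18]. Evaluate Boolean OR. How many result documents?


Boolean OR: find union of posting lists
term1 docs: [2, 14, 15, 18, 19, 20, 22]
term2 docs: [1, 5, 18]
Union: [1, 2, 5, 14, 15, 18, 19, 20, 22]
|union| = 9

9


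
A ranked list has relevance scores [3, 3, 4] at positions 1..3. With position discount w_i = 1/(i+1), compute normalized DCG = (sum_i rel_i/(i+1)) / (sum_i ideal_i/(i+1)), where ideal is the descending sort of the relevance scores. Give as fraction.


Position discount weights w_i = 1/(i+1) for i=1..3:
Weights = [1/2, 1/3, 1/4]
Actual relevance: [3, 3, 4]
DCG = 3/2 + 3/3 + 4/4 = 7/2
Ideal relevance (sorted desc): [4, 3, 3]
Ideal DCG = 4/2 + 3/3 + 3/4 = 15/4
nDCG = DCG / ideal_DCG = 7/2 / 15/4 = 14/15

14/15


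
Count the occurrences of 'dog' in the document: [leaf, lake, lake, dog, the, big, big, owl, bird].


Document has 9 words
Scanning for 'dog':
Found at positions: [3]
Count = 1

1


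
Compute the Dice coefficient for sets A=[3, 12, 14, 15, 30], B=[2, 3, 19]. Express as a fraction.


A intersect B = [3]
|A intersect B| = 1
|A| = 5, |B| = 3
Dice = 2*1 / (5+3)
= 2 / 8 = 1/4

1/4


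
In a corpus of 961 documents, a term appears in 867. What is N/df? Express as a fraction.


IDF ratio = N / df
= 961 / 867
= 961/867

961/867


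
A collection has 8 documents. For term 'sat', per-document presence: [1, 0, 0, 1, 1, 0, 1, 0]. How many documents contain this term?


Checking each document for 'sat':
Doc 1: present
Doc 2: absent
Doc 3: absent
Doc 4: present
Doc 5: present
Doc 6: absent
Doc 7: present
Doc 8: absent
df = sum of presences = 1 + 0 + 0 + 1 + 1 + 0 + 1 + 0 = 4

4


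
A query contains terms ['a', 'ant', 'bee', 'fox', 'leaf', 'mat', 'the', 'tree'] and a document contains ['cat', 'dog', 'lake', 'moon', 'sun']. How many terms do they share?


Query terms: ['a', 'ant', 'bee', 'fox', 'leaf', 'mat', 'the', 'tree']
Document terms: ['cat', 'dog', 'lake', 'moon', 'sun']
Common terms: []
Overlap count = 0

0


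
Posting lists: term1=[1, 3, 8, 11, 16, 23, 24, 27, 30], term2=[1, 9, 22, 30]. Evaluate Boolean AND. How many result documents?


Boolean AND: find intersection of posting lists
term1 docs: [1, 3, 8, 11, 16, 23, 24, 27, 30]
term2 docs: [1, 9, 22, 30]
Intersection: [1, 30]
|intersection| = 2

2


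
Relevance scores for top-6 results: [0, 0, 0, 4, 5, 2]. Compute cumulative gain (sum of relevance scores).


Cumulative Gain = sum of relevance scores
Position 1: rel=0, running sum=0
Position 2: rel=0, running sum=0
Position 3: rel=0, running sum=0
Position 4: rel=4, running sum=4
Position 5: rel=5, running sum=9
Position 6: rel=2, running sum=11
CG = 11

11


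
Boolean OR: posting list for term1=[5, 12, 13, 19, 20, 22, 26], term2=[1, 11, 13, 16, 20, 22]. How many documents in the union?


Boolean OR: find union of posting lists
term1 docs: [5, 12, 13, 19, 20, 22, 26]
term2 docs: [1, 11, 13, 16, 20, 22]
Union: [1, 5, 11, 12, 13, 16, 19, 20, 22, 26]
|union| = 10

10


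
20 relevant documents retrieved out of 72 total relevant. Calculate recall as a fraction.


Recall = retrieved_relevant / total_relevant
= 20 / 72
= 20 / (20 + 52)
= 5/18

5/18


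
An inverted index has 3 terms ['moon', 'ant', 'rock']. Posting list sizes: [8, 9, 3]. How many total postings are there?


Summing posting list sizes:
'moon': 8 postings
'ant': 9 postings
'rock': 3 postings
Total = 8 + 9 + 3 = 20

20


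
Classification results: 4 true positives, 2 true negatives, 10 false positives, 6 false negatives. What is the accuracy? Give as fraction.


Accuracy = (TP + TN) / (TP + TN + FP + FN)
TP + TN = 4 + 2 = 6
Total = 4 + 2 + 10 + 6 = 22
Accuracy = 6 / 22 = 3/11

3/11


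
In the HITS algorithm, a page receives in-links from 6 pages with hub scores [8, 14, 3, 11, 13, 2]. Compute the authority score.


Authority = sum of hub scores of in-linkers
In-link 1: hub score = 8
In-link 2: hub score = 14
In-link 3: hub score = 3
In-link 4: hub score = 11
In-link 5: hub score = 13
In-link 6: hub score = 2
Authority = 8 + 14 + 3 + 11 + 13 + 2 = 51

51


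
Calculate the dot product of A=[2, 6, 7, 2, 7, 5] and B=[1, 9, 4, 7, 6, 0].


Dot product = sum of element-wise products
A[0]*B[0] = 2*1 = 2
A[1]*B[1] = 6*9 = 54
A[2]*B[2] = 7*4 = 28
A[3]*B[3] = 2*7 = 14
A[4]*B[4] = 7*6 = 42
A[5]*B[5] = 5*0 = 0
Sum = 2 + 54 + 28 + 14 + 42 + 0 = 140

140


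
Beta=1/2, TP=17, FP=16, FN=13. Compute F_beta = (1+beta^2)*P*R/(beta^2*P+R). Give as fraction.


P = TP/(TP+FP) = 17/33 = 17/33
R = TP/(TP+FN) = 17/30 = 17/30
beta^2 = 1/2^2 = 1/4
(1 + beta^2) = 5/4
Numerator = (1+beta^2)*P*R = 289/792
Denominator = beta^2*P + R = 17/132 + 17/30 = 153/220
F_beta = 85/162

85/162


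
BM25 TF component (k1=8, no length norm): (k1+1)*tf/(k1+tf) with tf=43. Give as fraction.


BM25 TF component = (k1+1)*tf / (k1+tf)
k1 = 8, tf = 43
Numerator = (8+1)*43 = 387
Denominator = 8 + 43 = 51
= 387/51 = 129/17

129/17


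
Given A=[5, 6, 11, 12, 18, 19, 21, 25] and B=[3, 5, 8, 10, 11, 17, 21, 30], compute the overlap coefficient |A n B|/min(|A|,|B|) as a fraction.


A intersect B = [5, 11, 21]
|A intersect B| = 3
min(|A|, |B|) = min(8, 8) = 8
Overlap = 3 / 8 = 3/8

3/8


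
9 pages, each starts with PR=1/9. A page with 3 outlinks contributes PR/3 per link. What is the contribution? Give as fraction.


Initial PR = 1/9 = 1/9
Outlinks = 3
Contribution per link = PR / outlinks
= 1/9 / 3
= 1/27

1/27


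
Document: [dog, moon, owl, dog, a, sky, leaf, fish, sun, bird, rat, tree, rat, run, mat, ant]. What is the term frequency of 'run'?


Document has 16 words
Scanning for 'run':
Found at positions: [13]
Count = 1

1
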